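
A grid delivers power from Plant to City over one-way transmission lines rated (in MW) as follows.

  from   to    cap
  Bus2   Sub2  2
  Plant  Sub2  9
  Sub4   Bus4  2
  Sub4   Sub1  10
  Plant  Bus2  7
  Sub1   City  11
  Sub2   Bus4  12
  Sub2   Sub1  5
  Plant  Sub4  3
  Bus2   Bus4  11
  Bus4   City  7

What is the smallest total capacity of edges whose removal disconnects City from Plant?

15

Augment Plant→Sub2→Sub1→City: bottleneck 5, flow now 5.
Augment Plant→Sub2→Bus4→City: bottleneck 4, flow now 9.
Augment Plant→Sub4→Sub1→City: bottleneck 3, flow now 12.
Augment Plant→Bus2→Bus4→City: bottleneck 3, flow now 15.
No augmenting path remains; maximum flow = 15.
By max-flow min-cut, the minimum cut capacity equals the max flow.
In the residual graph, reachable from Plant: {Plant, Sub2, Bus2, Bus4}.
Min-cut edges: Plant→Sub4 (3), Sub2→Sub1 (5), Bus4→City (7); capacity 3 + 5 + 7 = 15.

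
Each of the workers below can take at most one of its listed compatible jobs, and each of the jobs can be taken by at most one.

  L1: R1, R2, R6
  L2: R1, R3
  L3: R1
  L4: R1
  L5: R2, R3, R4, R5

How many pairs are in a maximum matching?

4

Unit-capacity flow: source→left, listed edges, right→sink; max matching = max flow.
Augmenting path L1→R1 (+1); matched 1.
Augmenting path L2→R3 (+1); matched 2.
Augmenting path L5→R2 (+1); matched 3.
Augmenting path L3→R1→L1→R6 (+1); matched 4.
No augmenting path remains; maximum matching = 4.
König certificate: {L1, L2, L5, R1} is a vertex cover of size 4 (every listed pair touches it), so no matching can be larger.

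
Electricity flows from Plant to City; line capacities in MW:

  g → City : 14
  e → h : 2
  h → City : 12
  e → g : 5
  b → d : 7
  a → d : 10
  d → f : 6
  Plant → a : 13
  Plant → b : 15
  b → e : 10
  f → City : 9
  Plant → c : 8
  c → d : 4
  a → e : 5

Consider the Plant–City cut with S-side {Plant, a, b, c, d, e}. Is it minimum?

Yes — it is a minimum cut (capacity 13).

Given cut capacity: 6 + 5 + 2 = 13.
Augment Plant→a→d→f→City: bottleneck 6, flow now 6.
Augment Plant→a→e→g→City: bottleneck 5, flow now 11.
Augment Plant→b→e→h→City: bottleneck 2, flow now 13.
No augmenting path remains; maximum flow = 13.
Cut capacity 13 equals the max flow, so it is a minimum cut.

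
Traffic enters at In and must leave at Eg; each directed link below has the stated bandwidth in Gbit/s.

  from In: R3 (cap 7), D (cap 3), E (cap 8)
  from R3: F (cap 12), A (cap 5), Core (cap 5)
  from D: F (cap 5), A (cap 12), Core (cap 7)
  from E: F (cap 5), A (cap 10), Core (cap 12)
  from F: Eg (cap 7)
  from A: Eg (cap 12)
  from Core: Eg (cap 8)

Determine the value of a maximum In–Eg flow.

18

Augment In→R3→F→Eg: bottleneck 7, flow now 7.
Augment In→D→A→Eg: bottleneck 3, flow now 10.
Augment In→E→A→Eg: bottleneck 8, flow now 18.
No augmenting path remains; maximum flow = 18.
In the residual graph, reachable from In: {In}.
Min-cut edges: In→R3 (7), In→D (3), In→E (8); capacity 7 + 3 + 8 = 18.
This cut is saturated, so no flow can exceed 18.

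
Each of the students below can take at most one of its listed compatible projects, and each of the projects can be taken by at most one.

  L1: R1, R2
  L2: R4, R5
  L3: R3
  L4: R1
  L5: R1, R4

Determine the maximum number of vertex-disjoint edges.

Unit-capacity flow: source→left, listed edges, right→sink; max matching = max flow.
Augmenting path L1→R1 (+1); matched 1.
Augmenting path L2→R4 (+1); matched 2.
Augmenting path L3→R3 (+1); matched 3.
Augmenting path L4→R1→L1→R2 (+1); matched 4.
Augmenting path L5→R4→L2→R5 (+1); matched 5.
No augmenting path remains; maximum matching = 5.
König certificate: {L1, L2, L3, L4, L5} is a vertex cover of size 5 (every listed pair touches it), so no matching can be larger.

5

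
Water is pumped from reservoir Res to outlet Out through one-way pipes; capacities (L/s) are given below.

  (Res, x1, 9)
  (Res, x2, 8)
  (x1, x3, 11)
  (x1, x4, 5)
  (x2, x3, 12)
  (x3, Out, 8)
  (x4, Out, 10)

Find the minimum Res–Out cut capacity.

13

Augment Res→x1→x3→Out: bottleneck 8, flow now 8.
Augment Res→x1→x4→Out: bottleneck 1, flow now 9.
Augment Res→x2→x3→x1→x4→Out: bottleneck 4, flow now 13. (uses reverse residual edge)
No augmenting path remains; maximum flow = 13.
By max-flow min-cut, the minimum cut capacity equals the max flow.
In the residual graph, reachable from Res: {Res, x1, x2, x3}.
Min-cut edges: x1→x4 (5), x3→Out (8); capacity 5 + 8 = 13.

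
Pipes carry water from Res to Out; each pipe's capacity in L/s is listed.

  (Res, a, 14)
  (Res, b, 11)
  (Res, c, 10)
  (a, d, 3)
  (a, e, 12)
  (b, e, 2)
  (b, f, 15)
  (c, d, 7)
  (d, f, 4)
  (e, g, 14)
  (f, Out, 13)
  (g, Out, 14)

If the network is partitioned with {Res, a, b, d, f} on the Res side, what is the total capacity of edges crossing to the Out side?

37

Edges leaving {Res, a, b, d, f}: Res→c (10), a→e (12), b→e (2), f→Out (13).
Cut capacity = 10 + 12 + 2 + 13 = 37.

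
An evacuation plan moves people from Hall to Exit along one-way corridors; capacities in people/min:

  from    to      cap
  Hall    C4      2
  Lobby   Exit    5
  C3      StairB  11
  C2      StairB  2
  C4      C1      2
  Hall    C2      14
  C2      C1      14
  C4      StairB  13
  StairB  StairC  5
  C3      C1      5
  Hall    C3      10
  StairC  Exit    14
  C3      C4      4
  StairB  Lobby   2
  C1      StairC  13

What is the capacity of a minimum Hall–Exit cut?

16

Augment Hall→C3→C1→StairC→Exit: bottleneck 5, flow now 5.
Augment Hall→C3→StairB→StairC→Exit: bottleneck 5, flow now 10.
Augment Hall→C2→C1→StairC→Exit: bottleneck 4, flow now 14.
Augment Hall→C2→StairB→Lobby→Exit: bottleneck 2, flow now 16.
No augmenting path remains; maximum flow = 16.
By max-flow min-cut, the minimum cut capacity equals the max flow.
In the residual graph, reachable from Hall: {Hall, C3, C2, C4, C1, StairB, StairC}.
Min-cut edges: StairB→Lobby (2), StairC→Exit (14); capacity 2 + 14 = 16.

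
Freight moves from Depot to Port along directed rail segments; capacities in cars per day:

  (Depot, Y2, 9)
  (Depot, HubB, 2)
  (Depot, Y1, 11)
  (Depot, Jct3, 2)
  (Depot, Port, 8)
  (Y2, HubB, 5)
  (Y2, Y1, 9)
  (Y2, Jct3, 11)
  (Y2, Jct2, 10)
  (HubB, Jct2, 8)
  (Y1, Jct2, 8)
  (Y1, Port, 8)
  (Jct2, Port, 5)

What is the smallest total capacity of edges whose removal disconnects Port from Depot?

21

Augment Depot→Port: bottleneck 8, flow now 8.
Augment Depot→Y1→Port: bottleneck 8, flow now 16.
Augment Depot→Y2→Jct2→Port: bottleneck 5, flow now 21.
No augmenting path remains; maximum flow = 21.
By max-flow min-cut, the minimum cut capacity equals the max flow.
In the residual graph, reachable from Depot: {Depot, Y2, HubB, Y1, Jct3, Jct2}.
Min-cut edges: Depot→Port (8), Y1→Port (8), Jct2→Port (5); capacity 8 + 8 + 5 = 21.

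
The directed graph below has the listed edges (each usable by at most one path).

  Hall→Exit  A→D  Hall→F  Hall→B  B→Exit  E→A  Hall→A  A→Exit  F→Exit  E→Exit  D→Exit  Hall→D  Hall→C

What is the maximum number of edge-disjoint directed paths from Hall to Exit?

5

Assign every edge capacity 1; by Menger, the answer equals the max flow.
Path Hall→Exit (+1); total 1.
Path Hall→A→Exit (+1); total 2.
Path Hall→B→Exit (+1); total 3.
Path Hall→D→Exit (+1); total 4.
Path Hall→F→Exit (+1); total 5.
No residual Hall→Exit path; max flow = 5.
Certifying cut of size 5: {Hall→A, Hall→B, Hall→D, Hall→Exit, Hall→F}.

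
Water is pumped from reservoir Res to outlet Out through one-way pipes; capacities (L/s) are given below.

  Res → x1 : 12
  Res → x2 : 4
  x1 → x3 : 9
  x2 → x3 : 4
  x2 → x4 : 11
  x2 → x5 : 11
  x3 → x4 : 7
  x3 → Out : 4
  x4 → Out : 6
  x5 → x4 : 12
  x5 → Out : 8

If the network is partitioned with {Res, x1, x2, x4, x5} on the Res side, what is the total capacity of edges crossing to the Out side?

27

Edges leaving {Res, x1, x2, x4, x5}: x1→x3 (9), x2→x3 (4), x4→Out (6), x5→Out (8).
Cut capacity = 9 + 4 + 6 + 8 = 27.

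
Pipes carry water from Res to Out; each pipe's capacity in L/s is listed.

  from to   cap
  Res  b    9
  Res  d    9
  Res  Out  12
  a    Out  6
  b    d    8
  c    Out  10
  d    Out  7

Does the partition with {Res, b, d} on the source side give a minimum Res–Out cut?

Given cut capacity: 12 + 7 = 19.
Augment Res→Out: bottleneck 12, flow now 12.
Augment Res→d→Out: bottleneck 7, flow now 19.
No augmenting path remains; maximum flow = 19.
Cut capacity 19 equals the max flow, so it is a minimum cut.

Yes — it is a minimum cut (capacity 19).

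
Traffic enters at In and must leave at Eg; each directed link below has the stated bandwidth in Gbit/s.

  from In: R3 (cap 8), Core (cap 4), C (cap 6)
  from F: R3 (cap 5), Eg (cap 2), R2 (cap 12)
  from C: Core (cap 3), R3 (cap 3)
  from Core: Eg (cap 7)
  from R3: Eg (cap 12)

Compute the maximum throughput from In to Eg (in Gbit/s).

Augment In→Core→Eg: bottleneck 4, flow now 4.
Augment In→R3→Eg: bottleneck 8, flow now 12.
Augment In→C→Core→Eg: bottleneck 3, flow now 15.
Augment In→C→R3→Eg: bottleneck 3, flow now 18.
No augmenting path remains; maximum flow = 18.
In the residual graph, reachable from In: {In}.
Min-cut edges: In→C (6), In→Core (4), In→R3 (8); capacity 6 + 4 + 8 = 18.
This cut is saturated, so no flow can exceed 18.

18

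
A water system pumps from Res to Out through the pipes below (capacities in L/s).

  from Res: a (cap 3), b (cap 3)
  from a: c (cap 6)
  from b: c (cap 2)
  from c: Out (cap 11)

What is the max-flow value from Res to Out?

Augment Res→a→c→Out: bottleneck 3, flow now 3.
Augment Res→b→c→Out: bottleneck 2, flow now 5.
No augmenting path remains; maximum flow = 5.
In the residual graph, reachable from Res: {Res, b}.
Min-cut edges: Res→a (3), b→c (2); capacity 3 + 2 = 5.
This cut is saturated, so no flow can exceed 5.

5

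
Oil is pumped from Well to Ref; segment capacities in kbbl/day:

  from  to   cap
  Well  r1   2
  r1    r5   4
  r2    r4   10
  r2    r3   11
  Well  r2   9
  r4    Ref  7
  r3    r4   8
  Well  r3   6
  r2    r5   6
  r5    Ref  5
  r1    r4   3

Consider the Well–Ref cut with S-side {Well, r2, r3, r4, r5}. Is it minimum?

Given cut capacity: 2 + 7 + 5 = 14.
Augment Well→r1→r4→Ref: bottleneck 2, flow now 2.
Augment Well→r2→r4→Ref: bottleneck 5, flow now 7.
Augment Well→r2→r5→Ref: bottleneck 4, flow now 11.
Augment Well→r3→r4→r1→r5→Ref: bottleneck 1, flow now 12. (uses reverse residual edge)
No augmenting path remains; maximum flow = 12.
In the residual graph, reachable from Well: {Well, r1, r2, r3, r4, r5}.
Min-cut edges: r4→Ref (7), r5→Ref (5); capacity 7 + 5 = 12.
Cut capacity 14 exceeds the max flow 12, so it is not minimum.

No — its capacity is 14, but the minimum cut has capacity 12.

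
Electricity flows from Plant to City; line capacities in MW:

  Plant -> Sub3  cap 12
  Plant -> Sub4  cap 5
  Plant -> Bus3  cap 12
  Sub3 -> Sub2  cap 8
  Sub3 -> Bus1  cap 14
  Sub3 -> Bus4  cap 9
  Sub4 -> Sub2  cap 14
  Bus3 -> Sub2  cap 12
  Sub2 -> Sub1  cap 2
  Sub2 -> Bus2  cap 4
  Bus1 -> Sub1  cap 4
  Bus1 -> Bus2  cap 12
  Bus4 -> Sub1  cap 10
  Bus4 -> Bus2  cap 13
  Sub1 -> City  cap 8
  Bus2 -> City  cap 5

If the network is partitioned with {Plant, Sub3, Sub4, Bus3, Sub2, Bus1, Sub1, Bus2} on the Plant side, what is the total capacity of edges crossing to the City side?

22

Edges leaving {Plant, Sub3, Sub4, Bus3, Sub2, Bus1, Sub1, Bus2}: Sub3→Bus4 (9), Sub1→City (8), Bus2→City (5).
Cut capacity = 9 + 8 + 5 = 22.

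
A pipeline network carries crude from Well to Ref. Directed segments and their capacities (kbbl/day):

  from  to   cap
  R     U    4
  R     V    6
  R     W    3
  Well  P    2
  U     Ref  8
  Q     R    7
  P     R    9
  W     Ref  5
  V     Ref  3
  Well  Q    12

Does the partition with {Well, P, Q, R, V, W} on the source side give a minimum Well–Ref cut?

No — its capacity is 12, but the minimum cut has capacity 9.

Given cut capacity: 4 + 3 + 5 = 12.
Augment Well→P→R→U→Ref: bottleneck 2, flow now 2.
Augment Well→Q→R→U→Ref: bottleneck 2, flow now 4.
Augment Well→Q→R→V→Ref: bottleneck 3, flow now 7.
Augment Well→Q→R→W→Ref: bottleneck 2, flow now 9.
No augmenting path remains; maximum flow = 9.
In the residual graph, reachable from Well: {Well, Q}.
Min-cut edges: Well→P (2), Q→R (7); capacity 2 + 7 = 9.
Cut capacity 12 exceeds the max flow 9, so it is not minimum.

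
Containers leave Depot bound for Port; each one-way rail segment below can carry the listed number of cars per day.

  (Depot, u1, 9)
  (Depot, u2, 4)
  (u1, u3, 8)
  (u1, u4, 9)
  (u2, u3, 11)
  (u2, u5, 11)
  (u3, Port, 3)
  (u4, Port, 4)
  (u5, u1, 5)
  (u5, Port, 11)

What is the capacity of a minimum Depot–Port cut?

11

Augment Depot→u1→u3→Port: bottleneck 3, flow now 3.
Augment Depot→u1→u4→Port: bottleneck 4, flow now 7.
Augment Depot→u2→u5→Port: bottleneck 4, flow now 11.
No augmenting path remains; maximum flow = 11.
By max-flow min-cut, the minimum cut capacity equals the max flow.
In the residual graph, reachable from Depot: {Depot, u1, u3, u4}.
Min-cut edges: Depot→u2 (4), u3→Port (3), u4→Port (4); capacity 4 + 3 + 4 = 11.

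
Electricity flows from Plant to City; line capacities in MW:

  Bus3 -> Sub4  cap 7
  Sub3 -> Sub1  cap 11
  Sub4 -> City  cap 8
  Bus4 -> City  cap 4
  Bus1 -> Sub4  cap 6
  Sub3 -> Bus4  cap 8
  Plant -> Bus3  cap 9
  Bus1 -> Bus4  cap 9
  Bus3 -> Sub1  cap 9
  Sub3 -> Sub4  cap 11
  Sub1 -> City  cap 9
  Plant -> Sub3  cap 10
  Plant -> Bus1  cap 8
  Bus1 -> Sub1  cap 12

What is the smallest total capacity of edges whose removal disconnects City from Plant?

Augment Plant→Bus3→Sub1→City: bottleneck 9, flow now 9.
Augment Plant→Bus1→Bus4→City: bottleneck 4, flow now 13.
Augment Plant→Bus1→Sub4→City: bottleneck 4, flow now 17.
Augment Plant→Sub3→Sub4→City: bottleneck 4, flow now 21.
No augmenting path remains; maximum flow = 21.
By max-flow min-cut, the minimum cut capacity equals the max flow.
In the residual graph, reachable from Plant: {Plant, Bus3, Bus1, Sub3, Sub1, Bus4, Sub4}.
Min-cut edges: Sub1→City (9), Bus4→City (4), Sub4→City (8); capacity 9 + 4 + 8 = 21.

21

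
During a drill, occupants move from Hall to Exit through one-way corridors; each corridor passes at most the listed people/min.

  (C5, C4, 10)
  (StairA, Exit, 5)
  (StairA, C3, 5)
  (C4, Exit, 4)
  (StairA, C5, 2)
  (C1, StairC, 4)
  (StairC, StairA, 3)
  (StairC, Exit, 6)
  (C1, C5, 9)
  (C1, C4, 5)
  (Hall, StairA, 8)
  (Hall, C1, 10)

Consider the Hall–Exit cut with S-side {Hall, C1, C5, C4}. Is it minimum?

No — its capacity is 16, but the minimum cut has capacity 13.

Given cut capacity: 8 + 4 + 4 = 16.
Augment Hall→StairA→Exit: bottleneck 5, flow now 5.
Augment Hall→C1→StairC→Exit: bottleneck 4, flow now 9.
Augment Hall→C1→C4→Exit: bottleneck 4, flow now 13.
No augmenting path remains; maximum flow = 13.
In the residual graph, reachable from Hall: {Hall, C1, StairA, C3, C5, C4}.
Min-cut edges: C1→StairC (4), StairA→Exit (5), C4→Exit (4); capacity 4 + 5 + 4 = 13.
Cut capacity 16 exceeds the max flow 13, so it is not minimum.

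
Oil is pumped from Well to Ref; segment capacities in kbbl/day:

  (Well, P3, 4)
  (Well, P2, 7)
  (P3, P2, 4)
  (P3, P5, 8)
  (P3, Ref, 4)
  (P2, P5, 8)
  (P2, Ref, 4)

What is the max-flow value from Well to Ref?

Augment Well→P3→Ref: bottleneck 4, flow now 4.
Augment Well→P2→Ref: bottleneck 4, flow now 8.
No augmenting path remains; maximum flow = 8.
In the residual graph, reachable from Well: {Well, P2, P5}.
Min-cut edges: Well→P3 (4), P2→Ref (4); capacity 4 + 4 = 8.
This cut is saturated, so no flow can exceed 8.

8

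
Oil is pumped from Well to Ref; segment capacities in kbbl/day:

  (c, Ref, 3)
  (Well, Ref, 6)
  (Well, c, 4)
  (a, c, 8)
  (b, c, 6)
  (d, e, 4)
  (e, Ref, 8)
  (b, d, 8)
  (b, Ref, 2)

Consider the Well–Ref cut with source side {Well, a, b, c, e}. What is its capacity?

Edges leaving {Well, a, b, c, e}: Well→Ref (6), b→d (8), b→Ref (2), c→Ref (3), e→Ref (8).
Cut capacity = 6 + 8 + 2 + 3 + 8 = 27.

27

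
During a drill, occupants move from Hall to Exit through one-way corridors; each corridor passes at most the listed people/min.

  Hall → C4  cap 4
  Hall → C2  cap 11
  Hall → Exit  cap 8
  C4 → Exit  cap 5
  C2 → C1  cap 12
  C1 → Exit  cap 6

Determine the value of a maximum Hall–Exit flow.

18

Augment Hall→Exit: bottleneck 8, flow now 8.
Augment Hall→C4→Exit: bottleneck 4, flow now 12.
Augment Hall→C2→C1→Exit: bottleneck 6, flow now 18.
No augmenting path remains; maximum flow = 18.
In the residual graph, reachable from Hall: {Hall, C2, C1}.
Min-cut edges: Hall→C4 (4), Hall→Exit (8), C1→Exit (6); capacity 4 + 8 + 6 = 18.
This cut is saturated, so no flow can exceed 18.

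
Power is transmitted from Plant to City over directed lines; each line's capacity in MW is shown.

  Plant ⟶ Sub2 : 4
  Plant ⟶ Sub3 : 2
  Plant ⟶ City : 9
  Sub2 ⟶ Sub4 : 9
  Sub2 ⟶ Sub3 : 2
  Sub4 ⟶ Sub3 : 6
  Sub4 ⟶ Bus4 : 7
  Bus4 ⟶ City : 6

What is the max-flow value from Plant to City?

13

Augment Plant→City: bottleneck 9, flow now 9.
Augment Plant→Sub2→Sub4→Bus4→City: bottleneck 4, flow now 13.
No augmenting path remains; maximum flow = 13.
In the residual graph, reachable from Plant: {Plant, Sub3}.
Min-cut edges: Plant→Sub2 (4), Plant→City (9); capacity 4 + 9 = 13.
This cut is saturated, so no flow can exceed 13.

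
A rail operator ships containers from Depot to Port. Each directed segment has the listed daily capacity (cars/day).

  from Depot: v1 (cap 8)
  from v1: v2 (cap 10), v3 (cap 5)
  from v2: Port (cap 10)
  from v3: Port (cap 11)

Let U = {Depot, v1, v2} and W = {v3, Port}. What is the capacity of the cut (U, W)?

Edges leaving {Depot, v1, v2}: v1→v3 (5), v2→Port (10).
Cut capacity = 5 + 10 = 15.

15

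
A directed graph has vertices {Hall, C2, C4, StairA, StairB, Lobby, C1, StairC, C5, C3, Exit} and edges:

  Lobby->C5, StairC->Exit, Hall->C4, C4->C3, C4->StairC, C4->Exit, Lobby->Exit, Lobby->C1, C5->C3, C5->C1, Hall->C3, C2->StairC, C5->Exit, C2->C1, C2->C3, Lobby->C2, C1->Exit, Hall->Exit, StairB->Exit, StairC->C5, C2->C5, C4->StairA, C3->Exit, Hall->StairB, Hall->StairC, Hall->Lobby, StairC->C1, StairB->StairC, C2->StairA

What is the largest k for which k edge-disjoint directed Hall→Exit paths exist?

6

Assign every edge capacity 1; by Menger, the answer equals the max flow.
Path Hall→Exit (+1); total 1.
Path Hall→C4→Exit (+1); total 2.
Path Hall→StairB→Exit (+1); total 3.
Path Hall→Lobby→Exit (+1); total 4.
Path Hall→StairC→Exit (+1); total 5.
Path Hall→C3→Exit (+1); total 6.
No residual Hall→Exit path; max flow = 6.
Certifying cut of size 6: {Hall→C3, Hall→C4, Hall→Exit, Hall→Lobby, Hall→StairB, Hall→StairC}.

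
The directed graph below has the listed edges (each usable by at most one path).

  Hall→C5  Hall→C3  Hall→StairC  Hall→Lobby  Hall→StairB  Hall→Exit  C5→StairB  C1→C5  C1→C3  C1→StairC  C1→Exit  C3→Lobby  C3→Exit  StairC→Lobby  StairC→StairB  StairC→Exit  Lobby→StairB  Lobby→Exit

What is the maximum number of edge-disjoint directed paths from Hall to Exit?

4

Assign every edge capacity 1; by Menger, the answer equals the max flow.
Path Hall→Exit (+1); total 1.
Path Hall→C3→Exit (+1); total 2.
Path Hall→StairC→Exit (+1); total 3.
Path Hall→Lobby→Exit (+1); total 4.
No residual Hall→Exit path; max flow = 4.
Certifying cut of size 4: {Hall→C3, Hall→Exit, Hall→Lobby, Hall→StairC}.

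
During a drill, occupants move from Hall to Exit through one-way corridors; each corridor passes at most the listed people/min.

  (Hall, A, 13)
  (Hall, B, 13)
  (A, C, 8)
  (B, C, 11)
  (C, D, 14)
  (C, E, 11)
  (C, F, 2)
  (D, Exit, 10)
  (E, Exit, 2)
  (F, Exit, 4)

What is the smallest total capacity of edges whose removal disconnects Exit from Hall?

Augment Hall→A→C→D→Exit: bottleneck 8, flow now 8.
Augment Hall→B→C→D→Exit: bottleneck 2, flow now 10.
Augment Hall→B→C→E→Exit: bottleneck 2, flow now 12.
Augment Hall→B→C→F→Exit: bottleneck 2, flow now 14.
No augmenting path remains; maximum flow = 14.
By max-flow min-cut, the minimum cut capacity equals the max flow.
In the residual graph, reachable from Hall: {Hall, A, B, C, D, E}.
Min-cut edges: C→F (2), D→Exit (10), E→Exit (2); capacity 2 + 10 + 2 = 14.

14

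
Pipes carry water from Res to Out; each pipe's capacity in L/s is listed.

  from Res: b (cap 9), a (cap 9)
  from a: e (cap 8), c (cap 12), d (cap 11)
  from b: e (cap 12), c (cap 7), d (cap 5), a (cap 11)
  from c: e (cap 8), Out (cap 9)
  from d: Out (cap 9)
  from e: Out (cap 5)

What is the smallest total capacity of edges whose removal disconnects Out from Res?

Augment Res→a→c→Out: bottleneck 9, flow now 9.
Augment Res→b→d→Out: bottleneck 5, flow now 14.
Augment Res→b→e→Out: bottleneck 4, flow now 18.
No augmenting path remains; maximum flow = 18.
By max-flow min-cut, the minimum cut capacity equals the max flow.
In the residual graph, reachable from Res: {Res}.
Min-cut edges: Res→a (9), Res→b (9); capacity 9 + 9 = 18.

18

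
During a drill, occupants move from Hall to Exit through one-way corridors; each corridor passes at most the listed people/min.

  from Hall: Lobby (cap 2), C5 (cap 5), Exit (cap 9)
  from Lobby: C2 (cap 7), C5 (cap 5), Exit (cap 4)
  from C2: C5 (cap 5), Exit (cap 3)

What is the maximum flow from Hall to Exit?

Augment Hall→Exit: bottleneck 9, flow now 9.
Augment Hall→Lobby→Exit: bottleneck 2, flow now 11.
No augmenting path remains; maximum flow = 11.
In the residual graph, reachable from Hall: {Hall, C5}.
Min-cut edges: Hall→Lobby (2), Hall→Exit (9); capacity 2 + 9 = 11.
This cut is saturated, so no flow can exceed 11.

11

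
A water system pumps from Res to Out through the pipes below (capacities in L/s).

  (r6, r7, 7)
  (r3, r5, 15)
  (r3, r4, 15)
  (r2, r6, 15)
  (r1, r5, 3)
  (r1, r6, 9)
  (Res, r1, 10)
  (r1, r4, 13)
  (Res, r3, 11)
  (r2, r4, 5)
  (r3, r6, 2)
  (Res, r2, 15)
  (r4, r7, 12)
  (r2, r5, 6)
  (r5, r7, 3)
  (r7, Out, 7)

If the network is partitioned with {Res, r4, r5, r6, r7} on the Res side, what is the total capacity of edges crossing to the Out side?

Edges leaving {Res, r4, r5, r6, r7}: Res→r1 (10), Res→r2 (15), Res→r3 (11), r7→Out (7).
Cut capacity = 10 + 15 + 11 + 7 = 43.

43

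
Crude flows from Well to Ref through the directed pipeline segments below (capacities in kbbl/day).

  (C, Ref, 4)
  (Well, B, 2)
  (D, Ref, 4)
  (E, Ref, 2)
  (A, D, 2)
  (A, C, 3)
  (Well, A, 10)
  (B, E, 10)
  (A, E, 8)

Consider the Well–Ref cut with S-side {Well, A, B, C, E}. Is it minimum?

Given cut capacity: 2 + 4 + 2 = 8.
Augment Well→A→C→Ref: bottleneck 3, flow now 3.
Augment Well→A→D→Ref: bottleneck 2, flow now 5.
Augment Well→A→E→Ref: bottleneck 2, flow now 7.
No augmenting path remains; maximum flow = 7.
In the residual graph, reachable from Well: {Well, A, B, E}.
Min-cut edges: A→C (3), A→D (2), E→Ref (2); capacity 3 + 2 + 2 = 7.
Cut capacity 8 exceeds the max flow 7, so it is not minimum.

No — its capacity is 8, but the minimum cut has capacity 7.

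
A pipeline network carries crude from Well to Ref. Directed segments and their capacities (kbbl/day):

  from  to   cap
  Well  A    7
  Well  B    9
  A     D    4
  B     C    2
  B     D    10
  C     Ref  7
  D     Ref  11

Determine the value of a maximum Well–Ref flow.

13

Augment Well→A→D→Ref: bottleneck 4, flow now 4.
Augment Well→B→C→Ref: bottleneck 2, flow now 6.
Augment Well→B→D→Ref: bottleneck 7, flow now 13.
No augmenting path remains; maximum flow = 13.
In the residual graph, reachable from Well: {Well, A}.
Min-cut edges: Well→B (9), A→D (4); capacity 9 + 4 = 13.
This cut is saturated, so no flow can exceed 13.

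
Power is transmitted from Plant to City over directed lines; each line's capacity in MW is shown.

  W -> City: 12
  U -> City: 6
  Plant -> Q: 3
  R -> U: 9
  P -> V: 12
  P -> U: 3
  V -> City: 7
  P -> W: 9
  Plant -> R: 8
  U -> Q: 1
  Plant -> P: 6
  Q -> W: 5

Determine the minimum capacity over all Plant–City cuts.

16

Augment Plant→P→U→City: bottleneck 3, flow now 3.
Augment Plant→P→V→City: bottleneck 3, flow now 6.
Augment Plant→Q→W→City: bottleneck 3, flow now 9.
Augment Plant→R→U→City: bottleneck 3, flow now 12.
Augment Plant→R→U→P→V→City: bottleneck 3, flow now 15. (uses reverse residual edge)
Augment Plant→R→U→Q→W→City: bottleneck 1, flow now 16.
No augmenting path remains; maximum flow = 16.
By max-flow min-cut, the minimum cut capacity equals the max flow.
In the residual graph, reachable from Plant: {Plant, R, U}.
Min-cut edges: Plant→P (6), Plant→Q (3), U→Q (1), U→City (6); capacity 6 + 3 + 1 + 6 = 16.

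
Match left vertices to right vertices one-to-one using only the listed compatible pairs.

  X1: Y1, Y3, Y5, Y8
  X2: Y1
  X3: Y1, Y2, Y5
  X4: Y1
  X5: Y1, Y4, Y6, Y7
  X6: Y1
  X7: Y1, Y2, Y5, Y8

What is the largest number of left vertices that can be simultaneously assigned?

5

Unit-capacity flow: source→left, listed edges, right→sink; max matching = max flow.
Augmenting path X1→Y1 (+1); matched 1.
Augmenting path X3→Y2 (+1); matched 2.
Augmenting path X5→Y4 (+1); matched 3.
Augmenting path X7→Y5 (+1); matched 4.
Augmenting path X2→Y1→X1→Y3 (+1); matched 5.
No augmenting path remains; maximum matching = 5.
König certificate: {X1, X3, X5, X7, Y1} is a vertex cover of size 5 (every listed pair touches it), so no matching can be larger.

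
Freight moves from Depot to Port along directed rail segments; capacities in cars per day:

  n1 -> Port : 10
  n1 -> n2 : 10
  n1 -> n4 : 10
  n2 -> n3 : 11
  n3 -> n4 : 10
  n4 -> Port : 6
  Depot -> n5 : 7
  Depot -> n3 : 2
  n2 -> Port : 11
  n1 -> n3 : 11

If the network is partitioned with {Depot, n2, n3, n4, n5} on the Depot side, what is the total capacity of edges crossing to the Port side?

Edges leaving {Depot, n2, n3, n4, n5}: n2→Port (11), n4→Port (6).
Cut capacity = 11 + 6 = 17.

17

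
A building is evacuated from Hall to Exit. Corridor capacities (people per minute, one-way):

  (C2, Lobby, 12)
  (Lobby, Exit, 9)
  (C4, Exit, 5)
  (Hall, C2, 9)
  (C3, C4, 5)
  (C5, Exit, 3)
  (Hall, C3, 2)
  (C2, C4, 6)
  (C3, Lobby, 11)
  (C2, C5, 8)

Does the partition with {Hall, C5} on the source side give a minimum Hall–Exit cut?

No — its capacity is 14, but the minimum cut has capacity 11.

Given cut capacity: 2 + 9 + 3 = 14.
Augment Hall→C3→C4→Exit: bottleneck 2, flow now 2.
Augment Hall→C2→C5→Exit: bottleneck 3, flow now 5.
Augment Hall→C2→C4→Exit: bottleneck 3, flow now 8.
Augment Hall→C2→Lobby→Exit: bottleneck 3, flow now 11.
No augmenting path remains; maximum flow = 11.
In the residual graph, reachable from Hall: {Hall}.
Min-cut edges: Hall→C3 (2), Hall→C2 (9); capacity 2 + 9 = 11.
Cut capacity 14 exceeds the max flow 11, so it is not minimum.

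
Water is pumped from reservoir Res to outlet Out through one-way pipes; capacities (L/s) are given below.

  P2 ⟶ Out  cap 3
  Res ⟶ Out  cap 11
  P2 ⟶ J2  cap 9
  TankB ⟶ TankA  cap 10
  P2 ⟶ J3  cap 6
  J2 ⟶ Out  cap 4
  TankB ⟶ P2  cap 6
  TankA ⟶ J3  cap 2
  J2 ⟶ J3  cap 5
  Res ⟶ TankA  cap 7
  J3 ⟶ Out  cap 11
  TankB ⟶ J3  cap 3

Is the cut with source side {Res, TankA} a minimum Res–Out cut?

Yes — it is a minimum cut (capacity 13).

Given cut capacity: 11 + 2 = 13.
Augment Res→Out: bottleneck 11, flow now 11.
Augment Res→TankA→J3→Out: bottleneck 2, flow now 13.
No augmenting path remains; maximum flow = 13.
Cut capacity 13 equals the max flow, so it is a minimum cut.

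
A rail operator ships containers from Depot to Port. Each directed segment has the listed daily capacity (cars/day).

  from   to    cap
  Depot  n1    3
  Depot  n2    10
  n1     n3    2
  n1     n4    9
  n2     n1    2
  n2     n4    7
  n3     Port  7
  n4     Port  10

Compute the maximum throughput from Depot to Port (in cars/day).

Augment Depot→n1→n3→Port: bottleneck 2, flow now 2.
Augment Depot→n1→n4→Port: bottleneck 1, flow now 3.
Augment Depot→n2→n4→Port: bottleneck 7, flow now 10.
Augment Depot→n2→n1→n4→Port: bottleneck 2, flow now 12.
No augmenting path remains; maximum flow = 12.
In the residual graph, reachable from Depot: {Depot, n2}.
Min-cut edges: Depot→n1 (3), n2→n1 (2), n2→n4 (7); capacity 3 + 2 + 7 = 12.
This cut is saturated, so no flow can exceed 12.

12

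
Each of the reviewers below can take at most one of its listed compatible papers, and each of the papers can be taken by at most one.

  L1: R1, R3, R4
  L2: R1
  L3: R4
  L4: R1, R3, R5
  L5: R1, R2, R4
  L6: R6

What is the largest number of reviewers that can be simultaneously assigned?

6

Unit-capacity flow: source→left, listed edges, right→sink; max matching = max flow.
Augmenting path L1→R1 (+1); matched 1.
Augmenting path L3→R4 (+1); matched 2.
Augmenting path L4→R3 (+1); matched 3.
Augmenting path L5→R2 (+1); matched 4.
Augmenting path L6→R6 (+1); matched 5.
Augmenting path L2→R1→L1→R3→L4→R5 (+1); matched 6.
No augmenting path remains; maximum matching = 6.
König certificate: {L1, L2, L3, L4, L5, L6} is a vertex cover of size 6 (every listed pair touches it), so no matching can be larger.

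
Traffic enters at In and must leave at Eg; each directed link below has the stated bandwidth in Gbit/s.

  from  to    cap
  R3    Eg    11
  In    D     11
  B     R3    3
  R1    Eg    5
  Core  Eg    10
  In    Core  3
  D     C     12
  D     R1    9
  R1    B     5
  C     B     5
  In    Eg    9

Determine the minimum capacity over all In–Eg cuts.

Augment In→Eg: bottleneck 9, flow now 9.
Augment In→Core→Eg: bottleneck 3, flow now 12.
Augment In→D→R1→Eg: bottleneck 5, flow now 17.
Augment In→D→C→B→R3→Eg: bottleneck 3, flow now 20.
No augmenting path remains; maximum flow = 20.
By max-flow min-cut, the minimum cut capacity equals the max flow.
In the residual graph, reachable from In: {In, D, C, R1, B}.
Min-cut edges: In→Core (3), In→Eg (9), R1→Eg (5), B→R3 (3); capacity 3 + 9 + 5 + 3 = 20.

20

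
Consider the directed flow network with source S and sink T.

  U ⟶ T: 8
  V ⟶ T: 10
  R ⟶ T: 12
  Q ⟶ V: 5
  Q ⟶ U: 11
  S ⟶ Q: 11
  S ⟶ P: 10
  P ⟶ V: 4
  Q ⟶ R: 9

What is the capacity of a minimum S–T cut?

Augment S→P→V→T: bottleneck 4, flow now 4.
Augment S→Q→R→T: bottleneck 9, flow now 13.
Augment S→Q→U→T: bottleneck 2, flow now 15.
No augmenting path remains; maximum flow = 15.
By max-flow min-cut, the minimum cut capacity equals the max flow.
In the residual graph, reachable from S: {S, P}.
Min-cut edges: S→Q (11), P→V (4); capacity 11 + 4 = 15.

15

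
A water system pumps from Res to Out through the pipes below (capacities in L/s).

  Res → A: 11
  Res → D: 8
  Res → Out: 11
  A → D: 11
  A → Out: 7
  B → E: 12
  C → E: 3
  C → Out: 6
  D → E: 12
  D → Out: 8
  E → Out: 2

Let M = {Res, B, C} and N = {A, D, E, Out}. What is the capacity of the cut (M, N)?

51

Edges leaving {Res, B, C}: Res→A (11), Res→D (8), Res→Out (11), B→E (12), C→E (3), C→Out (6).
Cut capacity = 11 + 8 + 11 + 12 + 3 + 6 = 51.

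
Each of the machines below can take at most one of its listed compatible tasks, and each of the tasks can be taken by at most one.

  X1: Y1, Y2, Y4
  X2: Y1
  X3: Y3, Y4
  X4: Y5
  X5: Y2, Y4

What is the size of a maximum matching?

Unit-capacity flow: source→left, listed edges, right→sink; max matching = max flow.
Augmenting path X1→Y1 (+1); matched 1.
Augmenting path X3→Y3 (+1); matched 2.
Augmenting path X4→Y5 (+1); matched 3.
Augmenting path X5→Y2 (+1); matched 4.
Augmenting path X2→Y1→X1→Y4 (+1); matched 5.
No augmenting path remains; maximum matching = 5.
König certificate: {X1, X2, X3, X4, X5} is a vertex cover of size 5 (every listed pair touches it), so no matching can be larger.

5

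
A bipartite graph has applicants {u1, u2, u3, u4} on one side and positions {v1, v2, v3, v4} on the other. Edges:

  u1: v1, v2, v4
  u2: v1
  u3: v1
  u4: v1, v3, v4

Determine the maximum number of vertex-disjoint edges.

Unit-capacity flow: source→left, listed edges, right→sink; max matching = max flow.
Augmenting path u1→v1 (+1); matched 1.
Augmenting path u4→v3 (+1); matched 2.
Augmenting path u2→v1→u1→v2 (+1); matched 3.
No augmenting path remains; maximum matching = 3.
König certificate: {u1, u4, v1} is a vertex cover of size 3 (every listed pair touches it), so no matching can be larger.

3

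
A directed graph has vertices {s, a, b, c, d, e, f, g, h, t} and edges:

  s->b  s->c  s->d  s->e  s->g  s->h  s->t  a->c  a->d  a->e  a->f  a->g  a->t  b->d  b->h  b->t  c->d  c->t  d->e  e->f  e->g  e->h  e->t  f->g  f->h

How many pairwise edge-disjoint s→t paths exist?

4

Assign every edge capacity 1; by Menger, the answer equals the max flow.
Path s→t (+1); total 1.
Path s→b→t (+1); total 2.
Path s→c→t (+1); total 3.
Path s→e→t (+1); total 4.
No residual s→t path; max flow = 4.
Certifying cut of size 4: {e→t, s→b, s→c, s→t}.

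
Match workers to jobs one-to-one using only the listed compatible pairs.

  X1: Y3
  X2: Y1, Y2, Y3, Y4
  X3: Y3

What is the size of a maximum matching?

Unit-capacity flow: source→left, listed edges, right→sink; max matching = max flow.
Augmenting path X1→Y3 (+1); matched 1.
Augmenting path X2→Y1 (+1); matched 2.
No augmenting path remains; maximum matching = 2.
König certificate: {X2, Y3} is a vertex cover of size 2 (every listed pair touches it), so no matching can be larger.

2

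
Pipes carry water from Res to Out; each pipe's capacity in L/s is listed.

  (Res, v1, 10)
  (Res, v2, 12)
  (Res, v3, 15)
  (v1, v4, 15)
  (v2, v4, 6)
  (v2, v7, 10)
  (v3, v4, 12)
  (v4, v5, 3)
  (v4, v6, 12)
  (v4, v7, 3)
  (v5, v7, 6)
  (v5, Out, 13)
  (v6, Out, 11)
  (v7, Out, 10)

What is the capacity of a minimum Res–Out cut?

Augment Res→v2→v7→Out: bottleneck 10, flow now 10.
Augment Res→v1→v4→v5→Out: bottleneck 3, flow now 13.
Augment Res→v1→v4→v6→Out: bottleneck 7, flow now 20.
Augment Res→v2→v4→v6→Out: bottleneck 2, flow now 22.
Augment Res→v3→v4→v6→Out: bottleneck 2, flow now 24.
No augmenting path remains; maximum flow = 24.
By max-flow min-cut, the minimum cut capacity equals the max flow.
In the residual graph, reachable from Res: {Res, v1, v2, v3, v4, v6, v7}.
Min-cut edges: v4→v5 (3), v6→Out (11), v7→Out (10); capacity 3 + 11 + 10 = 24.

24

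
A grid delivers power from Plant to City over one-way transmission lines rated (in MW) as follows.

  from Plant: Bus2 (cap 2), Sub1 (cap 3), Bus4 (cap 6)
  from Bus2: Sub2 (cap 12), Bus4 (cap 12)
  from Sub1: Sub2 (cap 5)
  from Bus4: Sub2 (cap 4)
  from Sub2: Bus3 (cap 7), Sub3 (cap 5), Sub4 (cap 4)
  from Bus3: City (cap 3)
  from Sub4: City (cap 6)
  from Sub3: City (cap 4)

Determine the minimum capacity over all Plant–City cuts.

9

Augment Plant→Bus2→Sub2→Bus3→City: bottleneck 2, flow now 2.
Augment Plant→Sub1→Sub2→Bus3→City: bottleneck 1, flow now 3.
Augment Plant→Sub1→Sub2→Sub4→City: bottleneck 2, flow now 5.
Augment Plant→Bus4→Sub2→Sub4→City: bottleneck 2, flow now 7.
Augment Plant→Bus4→Sub2→Sub3→City: bottleneck 2, flow now 9.
No augmenting path remains; maximum flow = 9.
By max-flow min-cut, the minimum cut capacity equals the max flow.
In the residual graph, reachable from Plant: {Plant, Bus4}.
Min-cut edges: Plant→Bus2 (2), Plant→Sub1 (3), Bus4→Sub2 (4); capacity 2 + 3 + 4 = 9.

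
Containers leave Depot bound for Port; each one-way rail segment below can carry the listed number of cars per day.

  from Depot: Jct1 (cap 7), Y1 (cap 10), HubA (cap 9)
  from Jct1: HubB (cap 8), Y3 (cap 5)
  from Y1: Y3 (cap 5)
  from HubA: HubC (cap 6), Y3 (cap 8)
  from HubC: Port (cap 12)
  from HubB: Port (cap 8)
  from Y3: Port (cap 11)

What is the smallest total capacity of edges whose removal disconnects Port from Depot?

Augment Depot→Jct1→HubB→Port: bottleneck 7, flow now 7.
Augment Depot→Y1→Y3→Port: bottleneck 5, flow now 12.
Augment Depot→HubA→HubC→Port: bottleneck 6, flow now 18.
Augment Depot→HubA→Y3→Port: bottleneck 3, flow now 21.
No augmenting path remains; maximum flow = 21.
By max-flow min-cut, the minimum cut capacity equals the max flow.
In the residual graph, reachable from Depot: {Depot, Y1}.
Min-cut edges: Depot→Jct1 (7), Depot→HubA (9), Y1→Y3 (5); capacity 7 + 9 + 5 = 21.

21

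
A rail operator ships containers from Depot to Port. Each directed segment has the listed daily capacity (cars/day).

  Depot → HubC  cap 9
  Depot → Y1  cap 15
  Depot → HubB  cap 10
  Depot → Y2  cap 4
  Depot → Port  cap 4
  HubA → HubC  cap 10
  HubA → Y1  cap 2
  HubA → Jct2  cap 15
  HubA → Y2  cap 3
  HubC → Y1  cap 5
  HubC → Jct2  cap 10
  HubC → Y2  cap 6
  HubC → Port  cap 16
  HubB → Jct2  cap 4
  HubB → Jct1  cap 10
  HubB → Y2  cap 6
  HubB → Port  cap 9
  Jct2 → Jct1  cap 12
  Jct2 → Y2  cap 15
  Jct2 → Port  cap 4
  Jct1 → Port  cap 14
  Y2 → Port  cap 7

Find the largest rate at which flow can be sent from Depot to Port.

Augment Depot→Port: bottleneck 4, flow now 4.
Augment Depot→HubC→Port: bottleneck 9, flow now 13.
Augment Depot→HubB→Port: bottleneck 9, flow now 22.
Augment Depot→Y2→Port: bottleneck 4, flow now 26.
Augment Depot→HubB→Jct2→Port: bottleneck 1, flow now 27.
No augmenting path remains; maximum flow = 27.
In the residual graph, reachable from Depot: {Depot, Y1}.
Min-cut edges: Depot→HubC (9), Depot→HubB (10), Depot→Y2 (4), Depot→Port (4); capacity 9 + 10 + 4 + 4 = 27.
This cut is saturated, so no flow can exceed 27.

27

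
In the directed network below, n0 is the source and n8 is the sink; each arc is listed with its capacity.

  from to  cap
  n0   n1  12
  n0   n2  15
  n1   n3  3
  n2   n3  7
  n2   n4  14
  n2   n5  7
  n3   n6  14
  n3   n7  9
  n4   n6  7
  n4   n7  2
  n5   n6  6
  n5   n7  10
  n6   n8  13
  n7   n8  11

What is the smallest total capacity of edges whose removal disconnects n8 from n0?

18

Augment n0→n1→n3→n6→n8: bottleneck 3, flow now 3.
Augment n0→n2→n3→n6→n8: bottleneck 7, flow now 10.
Augment n0→n2→n4→n6→n8: bottleneck 3, flow now 13.
Augment n0→n2→n4→n7→n8: bottleneck 2, flow now 15.
Augment n0→n2→n5→n7→n8: bottleneck 3, flow now 18.
No augmenting path remains; maximum flow = 18.
By max-flow min-cut, the minimum cut capacity equals the max flow.
In the residual graph, reachable from n0: {n0, n1}.
Min-cut edges: n0→n2 (15), n1→n3 (3); capacity 15 + 3 = 18.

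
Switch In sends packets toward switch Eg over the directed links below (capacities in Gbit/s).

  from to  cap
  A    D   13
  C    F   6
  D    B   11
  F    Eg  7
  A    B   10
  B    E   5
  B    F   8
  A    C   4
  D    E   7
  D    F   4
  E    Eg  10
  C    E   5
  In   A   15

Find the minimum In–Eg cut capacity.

15

Augment In→A→B→E→Eg: bottleneck 5, flow now 5.
Augment In→A→B→F→Eg: bottleneck 5, flow now 10.
Augment In→A→C→E→Eg: bottleneck 4, flow now 14.
Augment In→A→D→E→Eg: bottleneck 1, flow now 15.
No augmenting path remains; maximum flow = 15.
By max-flow min-cut, the minimum cut capacity equals the max flow.
In the residual graph, reachable from In: {In}.
Min-cut edges: In→A (15); capacity 15 = 15.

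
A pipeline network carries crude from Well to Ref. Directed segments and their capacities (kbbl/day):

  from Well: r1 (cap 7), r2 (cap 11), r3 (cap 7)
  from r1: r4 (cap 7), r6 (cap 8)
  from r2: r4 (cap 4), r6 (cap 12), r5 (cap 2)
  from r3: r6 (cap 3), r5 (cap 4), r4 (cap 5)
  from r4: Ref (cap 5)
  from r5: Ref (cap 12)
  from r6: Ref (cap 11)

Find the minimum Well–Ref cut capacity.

Augment Well→r1→r4→Ref: bottleneck 5, flow now 5.
Augment Well→r1→r6→Ref: bottleneck 2, flow now 7.
Augment Well→r2→r5→Ref: bottleneck 2, flow now 9.
Augment Well→r2→r6→Ref: bottleneck 9, flow now 18.
Augment Well→r3→r5→Ref: bottleneck 4, flow now 22.
No augmenting path remains; maximum flow = 22.
By max-flow min-cut, the minimum cut capacity equals the max flow.
In the residual graph, reachable from Well: {Well, r1, r2, r3, r4, r6}.
Min-cut edges: r2→r5 (2), r3→r5 (4), r4→Ref (5), r6→Ref (11); capacity 2 + 4 + 5 + 11 = 22.

22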